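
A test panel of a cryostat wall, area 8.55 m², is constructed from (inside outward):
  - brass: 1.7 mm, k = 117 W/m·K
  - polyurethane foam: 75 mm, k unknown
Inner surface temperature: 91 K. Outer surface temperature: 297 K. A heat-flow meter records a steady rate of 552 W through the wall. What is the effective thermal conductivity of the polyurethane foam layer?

Thermal resistances in series:
R_brass = L/(kA) = 0.0017/(117×8.55) = 1.699×10^-6 K/W
Sum of known resistances R_other = 1.699×10^-6 K/W
Total R = ΔT/Q = 206/552 = 0.3732 K/W
R_polyurethane foam = R_total − R_other = 0.3732 K/W
k = L/(R·A) = 0.075/(0.3732×8.55)

k ≈ 0.0235 W/(m·K)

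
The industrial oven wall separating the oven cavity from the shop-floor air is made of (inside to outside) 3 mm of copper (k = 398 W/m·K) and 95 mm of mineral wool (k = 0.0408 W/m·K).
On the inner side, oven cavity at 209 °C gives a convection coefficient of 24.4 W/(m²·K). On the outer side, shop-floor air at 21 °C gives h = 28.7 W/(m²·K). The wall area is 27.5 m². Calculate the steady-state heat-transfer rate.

Thermal resistances in series:
R_inner film = 1/(h_i·A) = 1/(24.4×27.5) = 0.00149 K/W
R_copper = L/(kA) = 0.003/(398×27.5) = 2.741×10^-7 K/W
R_mineral wool = L/(kA) = 0.095/(0.0408×27.5) = 0.08467 K/W
R_outer film = 1/(h_o·A) = 1/(28.7×27.5) = 0.001267 K/W
R_total = 0.08743 K/W
Q = ΔT / R_total = 188 / 0.08743

Q ≈ 2150 W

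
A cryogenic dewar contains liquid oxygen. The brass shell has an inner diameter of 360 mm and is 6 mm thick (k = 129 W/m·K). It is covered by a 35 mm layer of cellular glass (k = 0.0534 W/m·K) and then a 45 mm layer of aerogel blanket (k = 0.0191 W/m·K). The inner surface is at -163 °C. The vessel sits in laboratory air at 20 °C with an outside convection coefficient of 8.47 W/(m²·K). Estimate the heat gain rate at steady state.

Q ≈ 39.9 W

Each spherical layer contributes R = (1/r_i − 1/r_o)/(4πk):
R_brass shell = (1/0.18 − 1/0.186)/(4π×129) = 1.106×10^-4 K/W
R_cellular glass = (1/0.186 − 1/0.221)/(4π×0.0534) = 1.269 K/W
R_aerogel blanket = (1/0.221 − 1/0.266)/(4π×0.0191) = 3.189 K/W
R_outer film = 1/(h·4πr_o²) = 1/(8.47×4π×0.266²) = 0.1328 K/W
R_total = 4.591 K/W
Q = ΔT/R_total = 183/4.591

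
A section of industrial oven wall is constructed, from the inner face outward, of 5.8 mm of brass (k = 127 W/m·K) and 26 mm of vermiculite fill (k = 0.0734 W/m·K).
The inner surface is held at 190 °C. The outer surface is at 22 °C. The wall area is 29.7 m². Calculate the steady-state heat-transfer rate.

Using the resistance-network approach (series):
R_brass = L/(kA) = 0.0058/(127×29.7) = 1.538×10^-6 K/W
R_vermiculite fill = L/(kA) = 0.026/(0.0734×29.7) = 0.01193 K/W
R_total = 0.01193 K/W
Q = ΔT / R_total = 168 / 0.01193

Q ≈ 14100 W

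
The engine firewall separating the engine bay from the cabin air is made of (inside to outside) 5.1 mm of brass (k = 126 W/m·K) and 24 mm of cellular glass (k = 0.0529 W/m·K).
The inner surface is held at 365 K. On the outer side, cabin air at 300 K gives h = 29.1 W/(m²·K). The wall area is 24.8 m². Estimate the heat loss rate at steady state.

Q ≈ 3300 W

Model the wall as resistances in series:
R_brass = L/(kA) = 0.0051/(126×24.8) = 1.632×10^-6 K/W
R_cellular glass = L/(kA) = 0.024/(0.0529×24.8) = 0.01829 K/W
R_outer film = 1/(h_o·A) = 1/(29.1×24.8) = 0.001386 K/W
R_total = 0.01968 K/W
Q = ΔT / R_total = 65 / 0.01968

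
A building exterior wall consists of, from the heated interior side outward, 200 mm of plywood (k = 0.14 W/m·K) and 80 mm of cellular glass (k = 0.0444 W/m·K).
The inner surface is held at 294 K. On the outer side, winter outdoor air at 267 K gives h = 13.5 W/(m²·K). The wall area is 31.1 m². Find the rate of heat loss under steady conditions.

Q ≈ 254 W

Treating each layer as a thermal resistance in series:
R_plywood = L/(kA) = 0.2/(0.14×31.1) = 0.04593 K/W
R_cellular glass = L/(kA) = 0.08/(0.0444×31.1) = 0.05794 K/W
R_outer film = 1/(h_o·A) = 1/(13.5×31.1) = 0.002382 K/W
R_total = 0.1063 K/W
Q = ΔT / R_total = 27 / 0.1063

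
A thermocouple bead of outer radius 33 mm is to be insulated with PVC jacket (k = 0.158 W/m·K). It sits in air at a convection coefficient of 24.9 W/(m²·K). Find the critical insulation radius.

r_cr ≈ 12.7 mm

For a sphere r_cr = 2k/h = 2×0.158/24.9
r_cr = 12.7 mm; since the bare radius (33 mm) is above r_cr, any added insulation will reduce heat loss.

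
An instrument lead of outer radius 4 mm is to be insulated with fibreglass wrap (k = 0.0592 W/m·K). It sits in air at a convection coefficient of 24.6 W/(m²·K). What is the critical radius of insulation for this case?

For a cylinder r_cr = k/h = 0.0592/24.6
r_cr = 2.41 mm; since the bare radius (4 mm) is above r_cr, any added insulation will reduce heat loss.

r_cr ≈ 2.41 mm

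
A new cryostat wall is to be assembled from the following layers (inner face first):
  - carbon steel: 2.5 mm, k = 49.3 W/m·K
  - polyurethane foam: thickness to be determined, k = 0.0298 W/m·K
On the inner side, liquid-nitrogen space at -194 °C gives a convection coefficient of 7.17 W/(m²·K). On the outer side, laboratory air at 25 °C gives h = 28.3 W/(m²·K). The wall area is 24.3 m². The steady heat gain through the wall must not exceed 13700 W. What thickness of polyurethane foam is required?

L ≈ 6.36 mm

Model the wall as resistances in series:
R_inner film = 1/(h_i·A) = 1/(7.17×24.3) = 0.00574 K/W
R_carbon steel = L/(kA) = 0.0025/(49.3×24.3) = 2.087×10^-6 K/W
R_outer film = 1/(h_o·A) = 1/(28.3×24.3) = 0.001454 K/W
Sum of the known resistances R_other = 0.007196 K/W
Required total resistance R_tot = ΔT/Q_allow = 219/13700 = 0.01599 K/W
R_polyurethane foam = R_tot − R_other = 0.00879 K/W
L = R·k·A = 0.00879×0.0298×24.3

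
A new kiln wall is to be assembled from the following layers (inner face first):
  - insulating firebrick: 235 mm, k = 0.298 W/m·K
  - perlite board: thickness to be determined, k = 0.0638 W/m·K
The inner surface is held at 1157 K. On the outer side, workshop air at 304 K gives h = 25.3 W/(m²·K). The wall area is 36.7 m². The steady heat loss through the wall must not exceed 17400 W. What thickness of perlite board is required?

Series thermal resistances:
R_insulating firebrick = L/(kA) = 0.235/(0.298×36.7) = 0.02149 K/W
R_outer film = 1/(h_o·A) = 1/(25.3×36.7) = 0.001077 K/W
Sum of the known resistances R_other = 0.02256 K/W
Required total resistance R_tot = ΔT/Q_allow = 853/17400 = 0.04902 K/W
R_perlite board = R_tot − R_other = 0.02646 K/W
L = R·k·A = 0.02646×0.0638×36.7

L ≈ 62 mm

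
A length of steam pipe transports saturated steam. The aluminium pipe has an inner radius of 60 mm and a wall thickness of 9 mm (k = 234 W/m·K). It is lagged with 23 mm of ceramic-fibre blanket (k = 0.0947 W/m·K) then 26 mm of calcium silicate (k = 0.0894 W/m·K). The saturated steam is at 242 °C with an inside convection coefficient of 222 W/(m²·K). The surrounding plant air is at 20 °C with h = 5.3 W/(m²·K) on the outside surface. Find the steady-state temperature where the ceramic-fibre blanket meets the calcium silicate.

Treating each annulus and film as a series resistance:
R_inner film = 1/(h_i·2πr₁L) = 1/(222×2π×0.06×1) = 0.01195 K/W
R_aluminium pipe wall = ln(69/60)/(2π×234×1) = 9.506×10^-5 K/W
R_ceramic-fibre blanket = ln(92/69)/(2π×0.0947×1) = 0.4835 K/W
R_calcium silicate = ln(118/92)/(2π×0.0894×1) = 0.4431 K/W
R_outer film = 1/(h_o·2πr_oL) = 1/(5.3×2π×0.118×1) = 0.2545 K/W
R_total = 1.193 K/W
Q = ΔT/R_total = 222/1.193
Q = 186 W/m
T_interface = T_inner − Q·ΣR(inner→interface) = 242 − 186×0.4955

T ≈ 150 °C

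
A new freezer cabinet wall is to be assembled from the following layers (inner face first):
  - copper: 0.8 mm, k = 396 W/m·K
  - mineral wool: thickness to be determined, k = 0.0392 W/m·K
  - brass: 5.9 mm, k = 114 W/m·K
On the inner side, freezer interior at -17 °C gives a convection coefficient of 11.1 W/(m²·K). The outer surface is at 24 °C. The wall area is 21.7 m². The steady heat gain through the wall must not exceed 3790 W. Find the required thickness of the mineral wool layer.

L ≈ 5.67 mm

Treating each layer as a thermal resistance in series:
R_inner film = 1/(h_i·A) = 1/(11.1×21.7) = 0.004152 K/W
R_copper = L/(kA) = 0.0008/(396×21.7) = 9.31×10^-8 K/W
R_brass = L/(kA) = 0.0059/(114×21.7) = 2.385×10^-6 K/W
Sum of the known resistances R_other = 0.004154 K/W
Required total resistance R_tot = ΔT/Q_allow = 41/3790 = 0.01082 K/W
R_mineral wool = R_tot − R_other = 0.006664 K/W
L = R·k·A = 0.006664×0.0392×21.7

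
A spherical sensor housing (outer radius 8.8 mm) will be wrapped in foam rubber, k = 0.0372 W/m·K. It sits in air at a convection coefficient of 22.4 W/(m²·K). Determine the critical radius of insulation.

r_cr ≈ 3.32 mm

For a sphere r_cr = 2k/h = 2×0.0372/22.4
r_cr = 3.32 mm; since the bare radius (8.8 mm) is above r_cr, any added insulation will reduce heat loss.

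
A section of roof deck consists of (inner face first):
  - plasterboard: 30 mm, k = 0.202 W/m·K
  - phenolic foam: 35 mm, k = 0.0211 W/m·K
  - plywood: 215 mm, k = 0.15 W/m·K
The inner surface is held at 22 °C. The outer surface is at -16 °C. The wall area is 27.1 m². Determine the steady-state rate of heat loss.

Q ≈ 318 W

Treating each layer as a thermal resistance in series:
R_plasterboard = L/(kA) = 0.03/(0.202×27.1) = 0.00548 K/W
R_phenolic foam = L/(kA) = 0.035/(0.0211×27.1) = 0.06121 K/W
R_plywood = L/(kA) = 0.215/(0.15×27.1) = 0.05289 K/W
R_total = 0.1196 K/W
Q = ΔT / R_total = 38 / 0.1196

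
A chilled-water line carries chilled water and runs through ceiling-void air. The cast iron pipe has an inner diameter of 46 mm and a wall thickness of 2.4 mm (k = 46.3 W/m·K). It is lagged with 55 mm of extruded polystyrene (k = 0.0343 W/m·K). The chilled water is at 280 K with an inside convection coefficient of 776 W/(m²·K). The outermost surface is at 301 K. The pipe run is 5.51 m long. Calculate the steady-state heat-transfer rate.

Q ≈ 21.6 W

Treating each annulus and film as a series resistance:
R_inner film = 1/(h_i·2πr₁L) = 1/(776×2π×0.023×5.51) = 0.001618 K/W
R_cast iron pipe wall = ln(25.4/23)/(2π×46.3×5.51) = 6.192×10^-5 K/W
R_extruded polystyrene = ln(80.4/25.4)/(2π×0.0343×5.51) = 0.9703 K/W
R_total = 0.972 K/W
Q = ΔT/R_total = 21/0.972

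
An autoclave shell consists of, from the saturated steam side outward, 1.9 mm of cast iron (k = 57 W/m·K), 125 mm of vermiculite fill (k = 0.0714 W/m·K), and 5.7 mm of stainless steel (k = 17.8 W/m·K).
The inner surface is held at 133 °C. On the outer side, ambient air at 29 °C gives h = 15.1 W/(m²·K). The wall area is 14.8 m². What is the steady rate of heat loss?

Thermal resistances in series:
R_cast iron = L/(kA) = 0.0019/(57×14.8) = 2.252×10^-6 K/W
R_vermiculite fill = L/(kA) = 0.125/(0.0714×14.8) = 0.1183 K/W
R_stainless steel = L/(kA) = 0.0057/(17.8×14.8) = 2.164×10^-5 K/W
R_outer film = 1/(h_o·A) = 1/(15.1×14.8) = 0.004475 K/W
R_total = 0.1228 K/W
Q = ΔT / R_total = 104 / 0.1228

Q ≈ 847 W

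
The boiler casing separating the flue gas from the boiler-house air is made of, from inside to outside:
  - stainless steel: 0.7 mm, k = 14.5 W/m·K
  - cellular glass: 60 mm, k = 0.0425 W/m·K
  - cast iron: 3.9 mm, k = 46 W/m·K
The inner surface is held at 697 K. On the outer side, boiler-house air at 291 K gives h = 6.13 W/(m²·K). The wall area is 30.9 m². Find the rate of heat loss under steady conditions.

Q ≈ 7970 W

Using the resistance-network approach (series):
R_stainless steel = L/(kA) = 0.0007/(14.5×30.9) = 1.562×10^-6 K/W
R_cellular glass = L/(kA) = 0.06/(0.0425×30.9) = 0.04569 K/W
R_cast iron = L/(kA) = 0.0039/(46×30.9) = 2.744×10^-6 K/W
R_outer film = 1/(h_o·A) = 1/(6.13×30.9) = 0.005279 K/W
R_total = 0.05097 K/W
Q = ΔT / R_total = 406 / 0.05097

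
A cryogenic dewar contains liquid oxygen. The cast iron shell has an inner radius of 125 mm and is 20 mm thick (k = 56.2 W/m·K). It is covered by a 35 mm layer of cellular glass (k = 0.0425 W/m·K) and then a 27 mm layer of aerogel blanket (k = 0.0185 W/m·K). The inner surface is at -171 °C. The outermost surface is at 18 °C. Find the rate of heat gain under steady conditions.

Radial (spherical) resistances in series:
R_cast iron shell = (1/0.125 − 1/0.145)/(4π×56.2) = 0.001562 K/W
R_cellular glass = (1/0.145 − 1/0.18)/(4π×0.0425) = 2.511 K/W
R_aerogel blanket = (1/0.18 − 1/0.207)/(4π×0.0185) = 3.117 K/W
R_total = 5.629 K/W
Q = ΔT/R_total = 189/5.629

Q ≈ 33.6 W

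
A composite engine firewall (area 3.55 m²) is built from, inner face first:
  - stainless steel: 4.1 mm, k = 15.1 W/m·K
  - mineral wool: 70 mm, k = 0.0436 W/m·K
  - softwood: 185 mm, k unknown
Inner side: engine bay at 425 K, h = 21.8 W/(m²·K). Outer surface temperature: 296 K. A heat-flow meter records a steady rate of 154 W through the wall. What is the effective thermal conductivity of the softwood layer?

Treating each layer as a thermal resistance in series:
R_inner film = 1/(h_i·A) = 1/(21.8×3.55) = 0.01292 K/W
R_stainless steel = L/(kA) = 0.0041/(15.1×3.55) = 7.649×10^-5 K/W
R_mineral wool = L/(kA) = 0.07/(0.0436×3.55) = 0.4523 K/W
Sum of known resistances R_other = 0.4653 K/W
Total R = ΔT/Q = 129/154 = 0.8377 K/W
R_softwood = R_total − R_other = 0.3724 K/W
k = L/(R·A) = 0.185/(0.3724×3.55)

k ≈ 0.14 W/(m·K)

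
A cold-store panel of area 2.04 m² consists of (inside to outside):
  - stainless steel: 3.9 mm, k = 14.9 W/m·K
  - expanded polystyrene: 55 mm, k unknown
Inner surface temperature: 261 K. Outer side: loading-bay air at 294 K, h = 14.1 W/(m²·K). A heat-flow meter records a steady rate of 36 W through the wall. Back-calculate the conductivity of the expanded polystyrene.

Model the wall as resistances in series:
R_stainless steel = L/(kA) = 0.0039/(14.9×2.04) = 1.283×10^-4 K/W
R_outer film = 1/(h_o·A) = 1/(14.1×2.04) = 0.03477 K/W
Sum of known resistances R_other = 0.03489 K/W
Total R = ΔT/Q = 33/36 = 0.9167 K/W
R_expanded polystyrene = R_total − R_other = 0.8818 K/W
k = L/(R·A) = 0.055/(0.8818×2.04)

k ≈ 0.0306 W/(m·K)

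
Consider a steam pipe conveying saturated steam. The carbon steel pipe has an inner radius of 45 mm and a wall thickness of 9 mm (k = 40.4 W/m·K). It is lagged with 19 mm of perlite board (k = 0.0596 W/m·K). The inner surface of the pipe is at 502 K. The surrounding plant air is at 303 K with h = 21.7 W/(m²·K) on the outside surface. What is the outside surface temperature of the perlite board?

For a radial system each layer contributes R = ln(r_out/r_in)/(2πkL); films add R = 1/(hA).
R_carbon steel pipe wall = ln(54/45)/(2π×40.4×1) = 7.183×10^-4 K/W
R_perlite board = ln(73/54)/(2π×0.0596×1) = 0.8051 K/W
R_outer film = 1/(h_o·2πr_oL) = 1/(21.7×2π×0.073×1) = 0.1005 K/W
R_total = 0.9062 K/W
Q = ΔT/R_total = 199/0.9062
Q = 220 W/m
T_interface = T_inner − Q·ΣR(inner→interface) = 502 − 220×0.8058

T ≈ 325 K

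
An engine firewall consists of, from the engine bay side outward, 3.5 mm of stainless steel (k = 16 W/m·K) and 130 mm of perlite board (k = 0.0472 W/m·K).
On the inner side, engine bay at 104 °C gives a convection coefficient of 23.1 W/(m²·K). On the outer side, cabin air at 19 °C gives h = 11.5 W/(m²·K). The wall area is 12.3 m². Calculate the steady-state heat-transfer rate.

Using the resistance-network approach (series):
R_inner film = 1/(h_i·A) = 1/(23.1×12.3) = 0.00352 K/W
R_stainless steel = L/(kA) = 0.0035/(16×12.3) = 1.778×10^-5 K/W
R_perlite board = L/(kA) = 0.13/(0.0472×12.3) = 0.2239 K/W
R_outer film = 1/(h_o·A) = 1/(11.5×12.3) = 0.00707 K/W
R_total = 0.2345 K/W
Q = ΔT / R_total = 85 / 0.2345

Q ≈ 362 W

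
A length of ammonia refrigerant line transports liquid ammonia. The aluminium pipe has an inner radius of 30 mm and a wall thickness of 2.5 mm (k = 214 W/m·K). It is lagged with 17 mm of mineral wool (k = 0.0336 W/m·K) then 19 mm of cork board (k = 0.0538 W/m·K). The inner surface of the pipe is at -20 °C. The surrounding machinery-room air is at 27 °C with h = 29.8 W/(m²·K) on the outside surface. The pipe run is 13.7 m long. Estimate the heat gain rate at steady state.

Radial resistances (cylindrical: R_cond = ln(r_o/r_i)/(2πkL), R_conv = 1/(h·2πrL)):
R_aluminium pipe wall = ln(32.5/30)/(2π×214×13.7) = 4.345×10^-6 K/W
R_mineral wool = ln(49.5/32.5)/(2π×0.0336×13.7) = 0.1455 K/W
R_cork board = ln(68.5/49.5)/(2π×0.0538×13.7) = 0.07015 K/W
R_outer film = 1/(h_o·2πr_oL) = 1/(29.8×2π×0.0685×13.7) = 0.005691 K/W
R_total = 0.2213 K/W
Q = ΔT/R_total = 47/0.2213

Q ≈ 212 W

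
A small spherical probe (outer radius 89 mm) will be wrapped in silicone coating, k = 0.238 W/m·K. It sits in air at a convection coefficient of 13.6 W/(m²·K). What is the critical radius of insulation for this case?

r_cr ≈ 35 mm

For a sphere r_cr = 2k/h = 2×0.238/13.6
r_cr = 35 mm; since the bare radius (89 mm) is above r_cr, any added insulation will reduce heat loss.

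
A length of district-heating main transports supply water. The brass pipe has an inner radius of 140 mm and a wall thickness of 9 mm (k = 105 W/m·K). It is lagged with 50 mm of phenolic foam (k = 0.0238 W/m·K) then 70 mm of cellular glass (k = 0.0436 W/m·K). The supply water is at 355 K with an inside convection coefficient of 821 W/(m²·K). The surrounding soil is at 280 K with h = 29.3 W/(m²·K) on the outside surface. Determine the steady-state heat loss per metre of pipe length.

Per-layer cylindrical resistances, series-summed:
R_inner film = 1/(h_i·2πr₁L) = 1/(821×2π×0.14×1) = 0.001385 K/W
R_brass pipe wall = ln(149/140)/(2π×105×1) = 9.444×10^-5 K/W
R_phenolic foam = ln(199/149)/(2π×0.0238×1) = 1.935 K/W
R_cellular glass = ln(269/199)/(2π×0.0436×1) = 1.1 K/W
R_outer film = 1/(h_o·2πr_oL) = 1/(29.3×2π×0.269×1) = 0.02019 K/W
R_total = 3.057 K/W
Q = ΔT/R_total = 75/3.057

q′ ≈ 24.5 W/m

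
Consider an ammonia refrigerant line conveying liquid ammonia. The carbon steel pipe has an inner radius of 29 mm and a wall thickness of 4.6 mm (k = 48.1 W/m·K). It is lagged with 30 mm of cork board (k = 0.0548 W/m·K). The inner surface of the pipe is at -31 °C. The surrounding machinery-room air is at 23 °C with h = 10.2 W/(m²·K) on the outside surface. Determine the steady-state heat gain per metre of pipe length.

q′ ≈ 25.7 W/m

Treating each annulus and film as a series resistance:
R_carbon steel pipe wall = ln(33.6/29)/(2π×48.1×1) = 4.872×10^-4 K/W
R_cork board = ln(63.6/33.6)/(2π×0.0548×1) = 1.853 K/W
R_outer film = 1/(h_o·2πr_oL) = 1/(10.2×2π×0.0636×1) = 0.2453 K/W
R_total = 2.099 K/W
Q = ΔT/R_total = 54/2.099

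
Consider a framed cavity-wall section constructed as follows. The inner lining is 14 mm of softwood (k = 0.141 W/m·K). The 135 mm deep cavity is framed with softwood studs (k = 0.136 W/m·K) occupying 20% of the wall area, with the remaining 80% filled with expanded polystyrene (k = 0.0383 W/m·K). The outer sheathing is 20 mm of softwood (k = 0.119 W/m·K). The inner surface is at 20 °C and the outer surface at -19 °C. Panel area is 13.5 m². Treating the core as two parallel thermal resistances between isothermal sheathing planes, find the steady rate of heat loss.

Sheathing layers in series; stud and cavity paths in parallel between them.
R_inner = 0.014/(0.141×13.5) = 0.007355 K/W
R_stud  = 0.135/(0.136×0.2×13.5) = 0.3676 K/W
R_cav   = 0.135/(0.0383×0.8×13.5) = 0.3264 K/W
1/R_core = 1/R_stud + 1/R_cav → R_core = 0.1729 K/W
R_outer = 0.02/(0.119×13.5) = 0.01245 K/W
R_total = 0.1927 K/W
Q = ΔT/R_total = 39/0.1927

Q ≈ 202 W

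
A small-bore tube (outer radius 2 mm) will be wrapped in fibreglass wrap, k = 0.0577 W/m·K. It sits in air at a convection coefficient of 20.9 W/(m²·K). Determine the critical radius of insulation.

r_cr ≈ 2.76 mm

For a cylinder r_cr = k/h = 0.0577/20.9
r_cr = 2.76 mm; since the bare radius (2 mm) is below r_cr, adding a thin layer of insulation will *increase* heat loss.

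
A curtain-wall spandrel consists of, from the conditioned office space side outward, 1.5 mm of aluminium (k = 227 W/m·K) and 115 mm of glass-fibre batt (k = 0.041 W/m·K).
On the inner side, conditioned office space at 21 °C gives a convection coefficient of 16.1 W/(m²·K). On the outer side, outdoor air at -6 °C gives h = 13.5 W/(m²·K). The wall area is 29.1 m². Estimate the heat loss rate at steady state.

Q ≈ 267 W

Treating each layer as a thermal resistance in series:
R_inner film = 1/(h_i·A) = 1/(16.1×29.1) = 0.002134 K/W
R_aluminium = L/(kA) = 0.0015/(227×29.1) = 2.271×10^-7 K/W
R_glass-fibre batt = L/(kA) = 0.115/(0.041×29.1) = 0.09639 K/W
R_outer film = 1/(h_o·A) = 1/(13.5×29.1) = 0.002546 K/W
R_total = 0.1011 K/W
Q = ΔT / R_total = 27 / 0.1011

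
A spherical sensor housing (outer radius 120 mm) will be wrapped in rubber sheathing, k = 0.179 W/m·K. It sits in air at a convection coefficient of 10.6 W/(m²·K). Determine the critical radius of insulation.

r_cr ≈ 33.8 mm

For a sphere r_cr = 2k/h = 2×0.179/10.6
r_cr = 33.8 mm; since the bare radius (120 mm) is above r_cr, any added insulation will reduce heat loss.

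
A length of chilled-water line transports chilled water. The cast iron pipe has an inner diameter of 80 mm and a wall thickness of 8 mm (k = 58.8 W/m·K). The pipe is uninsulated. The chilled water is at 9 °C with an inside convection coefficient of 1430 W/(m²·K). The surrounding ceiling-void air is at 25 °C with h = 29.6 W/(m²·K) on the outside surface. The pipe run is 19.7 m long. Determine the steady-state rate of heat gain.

Q ≈ 2730 W

Treating each annulus and film as a series resistance:
R_inner film = 1/(h_i·2πr₁L) = 1/(1430×2π×0.04×19.7) = 1.412×10^-4 K/W
R_cast iron pipe wall = ln(48/40)/(2π×58.8×19.7) = 2.505×10^-5 K/W
R_outer film = 1/(h_o·2πr_oL) = 1/(29.6×2π×0.048×19.7) = 0.005686 K/W
R_total = 0.005852 K/W
Q = ΔT/R_total = 16/0.005852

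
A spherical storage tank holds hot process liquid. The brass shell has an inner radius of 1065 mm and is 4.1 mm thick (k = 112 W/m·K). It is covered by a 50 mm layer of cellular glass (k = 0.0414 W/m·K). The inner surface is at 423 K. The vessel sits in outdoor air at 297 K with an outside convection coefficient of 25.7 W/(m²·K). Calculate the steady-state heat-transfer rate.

Radial (spherical) resistances in series:
R_brass shell = (1/1.065 − 1/1.0691)/(4π×112) = 2.559×10^-6 K/W
R_cellular glass = (1/1.0691 − 1/1.1191)/(4π×0.0414) = 0.08033 K/W
R_outer film = 1/(h·4πr_o²) = 1/(25.7×4π×1.1191²) = 0.002472 K/W
R_total = 0.0828 K/W
Q = ΔT/R_total = 126/0.0828

Q ≈ 1520 W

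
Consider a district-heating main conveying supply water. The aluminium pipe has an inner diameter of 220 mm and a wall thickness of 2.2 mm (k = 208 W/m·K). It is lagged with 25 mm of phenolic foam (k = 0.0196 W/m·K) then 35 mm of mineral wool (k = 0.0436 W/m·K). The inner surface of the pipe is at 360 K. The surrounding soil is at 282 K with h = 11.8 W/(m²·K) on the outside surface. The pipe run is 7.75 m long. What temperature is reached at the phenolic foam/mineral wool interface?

T ≈ 310 K

Per-layer cylindrical resistances, series-summed:
R_aluminium pipe wall = ln(112.2/110)/(2π×208×7.75) = 1.955×10^-6 K/W
R_phenolic foam = ln(137.2/112.2)/(2π×0.0196×7.75) = 0.2108 K/W
R_mineral wool = ln(172.2/137.2)/(2π×0.0436×7.75) = 0.107 K/W
R_outer film = 1/(h_o·2πr_oL) = 1/(11.8×2π×0.1722×7.75) = 0.01011 K/W
R_total = 0.3279 K/W
Q = ΔT/R_total = 78/0.3279
Q = 238 W
T_interface = T_inner − Q·ΣR(inner→interface) = 360 − 238×0.2108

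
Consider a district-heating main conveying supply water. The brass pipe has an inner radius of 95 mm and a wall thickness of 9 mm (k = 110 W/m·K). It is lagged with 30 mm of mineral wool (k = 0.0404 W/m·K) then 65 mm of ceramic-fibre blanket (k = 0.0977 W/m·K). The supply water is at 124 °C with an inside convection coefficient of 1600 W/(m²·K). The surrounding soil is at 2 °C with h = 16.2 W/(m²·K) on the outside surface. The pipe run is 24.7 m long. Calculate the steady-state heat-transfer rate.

For a radial system each layer contributes R = ln(r_out/r_in)/(2πkL); films add R = 1/(hA).
R_inner film = 1/(h_i·2πr₁L) = 1/(1600×2π×0.095×24.7) = 4.239×10^-5 K/W
R_brass pipe wall = ln(104/95)/(2π×110×24.7) = 5.302×10^-6 K/W
R_mineral wool = ln(134/104)/(2π×0.0404×24.7) = 0.04042 K/W
R_ceramic-fibre blanket = ln(199/134)/(2π×0.0977×24.7) = 0.02608 K/W
R_outer film = 1/(h_o·2πr_oL) = 1/(16.2×2π×0.199×24.7) = 0.001999 K/W
R_total = 0.06855 K/W
Q = ΔT/R_total = 122/0.06855

Q ≈ 1780 W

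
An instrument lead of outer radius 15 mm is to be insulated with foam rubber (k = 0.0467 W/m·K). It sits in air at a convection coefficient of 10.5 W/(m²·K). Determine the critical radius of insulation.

r_cr ≈ 4.45 mm

For a cylinder r_cr = k/h = 0.0467/10.5
r_cr = 4.45 mm; since the bare radius (15 mm) is above r_cr, any added insulation will reduce heat loss.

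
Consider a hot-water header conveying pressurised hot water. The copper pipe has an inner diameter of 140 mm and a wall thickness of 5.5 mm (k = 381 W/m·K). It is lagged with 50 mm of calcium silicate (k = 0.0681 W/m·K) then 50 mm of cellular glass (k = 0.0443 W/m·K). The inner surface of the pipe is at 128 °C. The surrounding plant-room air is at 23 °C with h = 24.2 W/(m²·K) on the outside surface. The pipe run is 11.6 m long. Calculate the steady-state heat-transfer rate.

For a radial system each layer contributes R = ln(r_out/r_in)/(2πkL); films add R = 1/(hA).
R_copper pipe wall = ln(75.5/70)/(2π×381×11.6) = 2.724×10^-6 K/W
R_calcium silicate = ln(125.5/75.5)/(2π×0.0681×11.6) = 0.1024 K/W
R_cellular glass = ln(175.5/125.5)/(2π×0.0443×11.6) = 0.1039 K/W
R_outer film = 1/(h_o·2πr_oL) = 1/(24.2×2π×0.1755×11.6) = 0.00323 K/W
R_total = 0.2095 K/W
Q = ΔT/R_total = 105/0.2095

Q ≈ 501 W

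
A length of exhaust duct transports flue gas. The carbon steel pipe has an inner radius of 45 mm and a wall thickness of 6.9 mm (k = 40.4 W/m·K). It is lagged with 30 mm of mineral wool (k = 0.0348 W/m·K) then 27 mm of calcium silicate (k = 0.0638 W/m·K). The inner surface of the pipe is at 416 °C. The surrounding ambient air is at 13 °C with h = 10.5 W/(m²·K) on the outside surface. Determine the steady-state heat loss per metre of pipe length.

q′ ≈ 137 W/m

Cylindrical conduction, so R = ln(r₂/r₁)/(2πkL) per layer, in series:
R_carbon steel pipe wall = ln(51.9/45)/(2π×40.4×1) = 5.62×10^-4 K/W
R_mineral wool = ln(81.9/51.9)/(2π×0.0348×1) = 2.086 K/W
R_calcium silicate = ln(108.9/81.9)/(2π×0.0638×1) = 0.7108 K/W
R_outer film = 1/(h_o·2πr_oL) = 1/(10.5×2π×0.1089×1) = 0.1392 K/W
R_total = 2.937 K/W
Q = ΔT/R_total = 403/2.937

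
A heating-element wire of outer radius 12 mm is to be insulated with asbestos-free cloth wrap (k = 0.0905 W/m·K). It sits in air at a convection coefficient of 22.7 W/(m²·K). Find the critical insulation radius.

For a cylinder r_cr = k/h = 0.0905/22.7
r_cr = 3.99 mm; since the bare radius (12 mm) is above r_cr, any added insulation will reduce heat loss.

r_cr ≈ 3.99 mm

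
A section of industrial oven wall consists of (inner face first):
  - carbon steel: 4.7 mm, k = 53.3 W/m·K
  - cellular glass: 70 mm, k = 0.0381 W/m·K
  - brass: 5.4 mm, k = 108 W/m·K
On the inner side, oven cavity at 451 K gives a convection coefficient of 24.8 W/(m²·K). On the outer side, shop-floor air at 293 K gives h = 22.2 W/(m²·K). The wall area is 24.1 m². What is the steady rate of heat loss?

Q ≈ 1980 W

Treating each layer as a thermal resistance in series:
R_inner film = 1/(h_i·A) = 1/(24.8×24.1) = 0.001673 K/W
R_carbon steel = L/(kA) = 0.0047/(53.3×24.1) = 3.659×10^-6 K/W
R_cellular glass = L/(kA) = 0.07/(0.0381×24.1) = 0.07624 K/W
R_brass = L/(kA) = 0.0054/(108×24.1) = 2.075×10^-6 K/W
R_outer film = 1/(h_o·A) = 1/(22.2×24.1) = 0.001869 K/W
R_total = 0.07978 K/W
Q = ΔT / R_total = 158 / 0.07978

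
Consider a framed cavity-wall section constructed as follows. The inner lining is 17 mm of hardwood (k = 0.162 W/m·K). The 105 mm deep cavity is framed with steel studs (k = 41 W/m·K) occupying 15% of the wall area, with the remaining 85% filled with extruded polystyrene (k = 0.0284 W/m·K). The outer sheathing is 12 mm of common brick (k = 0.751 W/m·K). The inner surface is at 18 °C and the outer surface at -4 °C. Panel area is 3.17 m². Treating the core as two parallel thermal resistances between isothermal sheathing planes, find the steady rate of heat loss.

Q ≈ 506 W

Sheathing layers in series; stud and cavity paths in parallel between them.
R_inner = 0.017/(0.162×3.17) = 0.0331 K/W
R_stud  = 0.105/(41×0.15×3.17) = 0.005386 K/W
R_cav   = 0.105/(0.0284×0.85×3.17) = 1.372 K/W
1/R_core = 1/R_stud + 1/R_cav → R_core = 0.005365 K/W
R_outer = 0.012/(0.751×3.17) = 0.005041 K/W
R_total = 0.04351 K/W
Q = ΔT/R_total = 22/0.04351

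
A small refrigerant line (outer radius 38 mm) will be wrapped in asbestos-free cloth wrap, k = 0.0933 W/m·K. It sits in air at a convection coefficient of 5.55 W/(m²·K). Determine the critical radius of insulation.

r_cr ≈ 16.8 mm

For a cylinder r_cr = k/h = 0.0933/5.55
r_cr = 16.8 mm; since the bare radius (38 mm) is above r_cr, any added insulation will reduce heat loss.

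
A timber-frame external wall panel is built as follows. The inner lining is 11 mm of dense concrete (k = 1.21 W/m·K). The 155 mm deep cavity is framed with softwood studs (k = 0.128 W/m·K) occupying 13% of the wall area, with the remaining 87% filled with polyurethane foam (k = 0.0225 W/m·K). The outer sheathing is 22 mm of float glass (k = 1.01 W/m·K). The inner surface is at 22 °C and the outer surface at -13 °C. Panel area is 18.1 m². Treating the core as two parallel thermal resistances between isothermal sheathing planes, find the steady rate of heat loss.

Sheathing layers in series; stud and cavity paths in parallel between them.
R_inner = 0.011/(1.21×18.1) = 5.023×10^-4 K/W
R_stud  = 0.155/(0.128×0.13×18.1) = 0.5146 K/W
R_cav   = 0.155/(0.0225×0.87×18.1) = 0.4375 K/W
1/R_core = 1/R_stud + 1/R_cav → R_core = 0.2365 K/W
R_outer = 0.022/(1.01×18.1) = 0.001203 K/W
R_total = 0.2382 K/W
Q = ΔT/R_total = 35/0.2382

Q ≈ 147 W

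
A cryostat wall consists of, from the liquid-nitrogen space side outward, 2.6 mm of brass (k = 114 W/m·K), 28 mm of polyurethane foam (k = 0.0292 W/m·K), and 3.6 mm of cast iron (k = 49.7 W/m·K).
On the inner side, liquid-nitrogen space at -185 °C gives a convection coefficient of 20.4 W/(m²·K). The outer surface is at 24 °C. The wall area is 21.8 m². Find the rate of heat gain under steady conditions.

Model the wall as resistances in series:
R_inner film = 1/(h_i·A) = 1/(20.4×21.8) = 0.002249 K/W
R_brass = L/(kA) = 0.0026/(114×21.8) = 1.046×10^-6 K/W
R_polyurethane foam = L/(kA) = 0.028/(0.0292×21.8) = 0.04399 K/W
R_cast iron = L/(kA) = 0.0036/(49.7×21.8) = 3.323×10^-6 K/W
R_total = 0.04624 K/W
Q = ΔT / R_total = 209 / 0.04624

Q ≈ 4520 W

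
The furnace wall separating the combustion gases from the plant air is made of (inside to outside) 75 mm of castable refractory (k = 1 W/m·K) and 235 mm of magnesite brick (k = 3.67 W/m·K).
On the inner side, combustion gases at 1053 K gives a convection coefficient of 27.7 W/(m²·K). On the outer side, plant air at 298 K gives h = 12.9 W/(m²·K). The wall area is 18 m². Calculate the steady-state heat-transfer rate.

Q ≈ 53800 W

Series thermal resistances:
R_inner film = 1/(h_i·A) = 1/(27.7×18) = 0.002006 K/W
R_castable refractory = L/(kA) = 0.075/(1×18) = 0.004167 K/W
R_magnesite brick = L/(kA) = 0.235/(3.67×18) = 0.003557 K/W
R_outer film = 1/(h_o·A) = 1/(12.9×18) = 0.004307 K/W
R_total = 0.01404 K/W
Q = ΔT / R_total = 755 / 0.01404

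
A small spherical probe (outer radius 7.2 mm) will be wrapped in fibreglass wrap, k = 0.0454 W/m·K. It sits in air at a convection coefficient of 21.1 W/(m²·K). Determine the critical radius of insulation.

For a sphere r_cr = 2k/h = 2×0.0454/21.1
r_cr = 4.3 mm; since the bare radius (7.2 mm) is above r_cr, any added insulation will reduce heat loss.

r_cr ≈ 4.3 mm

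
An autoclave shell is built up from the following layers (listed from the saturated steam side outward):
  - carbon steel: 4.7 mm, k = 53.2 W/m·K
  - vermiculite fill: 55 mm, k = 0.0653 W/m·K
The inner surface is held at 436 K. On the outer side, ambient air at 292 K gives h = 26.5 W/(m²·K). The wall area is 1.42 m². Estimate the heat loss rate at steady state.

Model the wall as resistances in series:
R_carbon steel = L/(kA) = 0.0047/(53.2×1.42) = 6.222×10^-5 K/W
R_vermiculite fill = L/(kA) = 0.055/(0.0653×1.42) = 0.5931 K/W
R_outer film = 1/(h_o·A) = 1/(26.5×1.42) = 0.02657 K/W
R_total = 0.6198 K/W
Q = ΔT / R_total = 144 / 0.6198

Q ≈ 232 W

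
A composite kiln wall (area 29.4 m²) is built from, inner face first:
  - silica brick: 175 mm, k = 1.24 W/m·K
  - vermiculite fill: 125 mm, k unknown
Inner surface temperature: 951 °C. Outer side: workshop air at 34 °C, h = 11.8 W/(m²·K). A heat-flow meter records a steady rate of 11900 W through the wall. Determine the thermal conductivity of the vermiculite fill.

k ≈ 0.0613 W/(m·K)

Treating each layer as a thermal resistance in series:
R_silica brick = L/(kA) = 0.175/(1.24×29.4) = 0.0048 K/W
R_outer film = 1/(h_o·A) = 1/(11.8×29.4) = 0.002883 K/W
Sum of known resistances R_other = 0.007683 K/W
Total R = ΔT/Q = 917/11900 = 0.07706 K/W
R_vermiculite fill = R_total − R_other = 0.06938 K/W
k = L/(R·A) = 0.125/(0.06938×29.4)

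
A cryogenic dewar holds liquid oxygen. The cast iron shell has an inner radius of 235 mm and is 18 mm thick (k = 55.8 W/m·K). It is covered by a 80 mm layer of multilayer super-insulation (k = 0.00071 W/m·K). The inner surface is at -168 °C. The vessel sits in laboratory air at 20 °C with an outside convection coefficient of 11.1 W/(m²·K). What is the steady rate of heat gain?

Radial (spherical) resistances in series:
R_cast iron shell = (1/0.235 − 1/0.253)/(4π×55.8) = 4.318×10^-4 K/W
R_multilayer super-insulation = (1/0.253 − 1/0.333)/(4π×0.00071) = 106.4 K/W
R_outer film = 1/(h·4πr_o²) = 1/(11.1×4π×0.333²) = 0.06465 K/W
R_total = 106.5 K/W
Q = ΔT/R_total = 188/106.5

Q ≈ 1.77 W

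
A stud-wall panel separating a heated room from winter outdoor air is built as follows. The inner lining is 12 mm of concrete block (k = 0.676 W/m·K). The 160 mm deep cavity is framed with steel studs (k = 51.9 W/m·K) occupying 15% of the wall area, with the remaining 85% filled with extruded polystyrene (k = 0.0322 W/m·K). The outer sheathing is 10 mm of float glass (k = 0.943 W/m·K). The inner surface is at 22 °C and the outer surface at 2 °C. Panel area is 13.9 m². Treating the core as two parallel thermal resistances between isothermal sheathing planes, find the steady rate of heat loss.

Q ≈ 5690 W

Sheathing layers in series; stud and cavity paths in parallel between them.
R_inner = 0.012/(0.676×13.9) = 0.001277 K/W
R_stud  = 0.16/(51.9×0.15×13.9) = 0.001479 K/W
R_cav   = 0.16/(0.0322×0.85×13.9) = 0.4206 K/W
1/R_core = 1/R_stud + 1/R_cav → R_core = 0.001473 K/W
R_outer = 0.01/(0.943×13.9) = 7.629×10^-4 K/W
R_total = 0.003513 K/W
Q = ΔT/R_total = 20/0.003513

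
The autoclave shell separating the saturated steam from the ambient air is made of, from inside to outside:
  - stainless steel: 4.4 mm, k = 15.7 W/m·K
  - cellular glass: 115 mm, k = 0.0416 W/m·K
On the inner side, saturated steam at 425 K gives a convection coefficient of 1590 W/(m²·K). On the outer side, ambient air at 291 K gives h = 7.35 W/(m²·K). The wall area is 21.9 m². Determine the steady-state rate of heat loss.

Treating each layer as a thermal resistance in series:
R_inner film = 1/(h_i·A) = 1/(1590×21.9) = 2.872×10^-5 K/W
R_stainless steel = L/(kA) = 0.0044/(15.7×21.9) = 1.28×10^-5 K/W
R_cellular glass = L/(kA) = 0.115/(0.0416×21.9) = 0.1262 K/W
R_outer film = 1/(h_o·A) = 1/(7.35×21.9) = 0.006213 K/W
R_total = 0.1325 K/W
Q = ΔT / R_total = 134 / 0.1325

Q ≈ 1010 W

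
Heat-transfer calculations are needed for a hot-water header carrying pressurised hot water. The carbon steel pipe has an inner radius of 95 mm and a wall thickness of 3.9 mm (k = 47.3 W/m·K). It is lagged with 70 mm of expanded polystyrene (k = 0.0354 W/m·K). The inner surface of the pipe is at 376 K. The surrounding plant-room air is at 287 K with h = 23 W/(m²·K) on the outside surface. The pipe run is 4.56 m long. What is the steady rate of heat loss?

Radial resistances (cylindrical: R_cond = ln(r_o/r_i)/(2πkL), R_conv = 1/(h·2πrL)):
R_carbon steel pipe wall = ln(98.9/95)/(2π×47.3×4.56) = 2.969×10^-5 K/W
R_expanded polystyrene = ln(168.9/98.9)/(2π×0.0354×4.56) = 0.5277 K/W
R_outer film = 1/(h_o·2πr_oL) = 1/(23×2π×0.1689×4.56) = 0.008985 K/W
R_total = 0.5367 K/W
Q = ΔT/R_total = 89/0.5367

Q ≈ 166 W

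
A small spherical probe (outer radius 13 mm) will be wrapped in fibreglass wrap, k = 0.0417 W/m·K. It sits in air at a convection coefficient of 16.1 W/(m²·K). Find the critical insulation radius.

For a sphere r_cr = 2k/h = 2×0.0417/16.1
r_cr = 5.18 mm; since the bare radius (13 mm) is above r_cr, any added insulation will reduce heat loss.

r_cr ≈ 5.18 mm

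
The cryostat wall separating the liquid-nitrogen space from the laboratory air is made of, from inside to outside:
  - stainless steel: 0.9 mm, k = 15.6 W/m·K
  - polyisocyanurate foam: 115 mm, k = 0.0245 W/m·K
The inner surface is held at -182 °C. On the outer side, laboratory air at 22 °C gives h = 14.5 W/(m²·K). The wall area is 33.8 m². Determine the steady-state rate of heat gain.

Model the wall as resistances in series:
R_stainless steel = L/(kA) = 0.0009/(15.6×33.8) = 1.707×10^-6 K/W
R_polyisocyanurate foam = L/(kA) = 0.115/(0.0245×33.8) = 0.1389 K/W
R_outer film = 1/(h_o·A) = 1/(14.5×33.8) = 0.00204 K/W
R_total = 0.1409 K/W
Q = ΔT / R_total = 204 / 0.1409

Q ≈ 1450 W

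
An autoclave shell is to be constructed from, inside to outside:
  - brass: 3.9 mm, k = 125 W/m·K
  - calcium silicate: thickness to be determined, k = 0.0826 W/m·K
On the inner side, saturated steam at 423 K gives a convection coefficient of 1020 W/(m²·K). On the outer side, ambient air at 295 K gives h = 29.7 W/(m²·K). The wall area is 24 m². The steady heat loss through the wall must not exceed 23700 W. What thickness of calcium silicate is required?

Thermal resistances in series:
R_inner film = 1/(h_i·A) = 1/(1020×24) = 4.085×10^-5 K/W
R_brass = L/(kA) = 0.0039/(125×24) = 1.3×10^-6 K/W
R_outer film = 1/(h_o·A) = 1/(29.7×24) = 0.001403 K/W
Sum of the known resistances R_other = 0.001445 K/W
Required total resistance R_tot = ΔT/Q_allow = 128/23700 = 0.005401 K/W
R_calcium silicate = R_tot − R_other = 0.003956 K/W
L = R·k·A = 0.003956×0.0826×24

L ≈ 7.84 mm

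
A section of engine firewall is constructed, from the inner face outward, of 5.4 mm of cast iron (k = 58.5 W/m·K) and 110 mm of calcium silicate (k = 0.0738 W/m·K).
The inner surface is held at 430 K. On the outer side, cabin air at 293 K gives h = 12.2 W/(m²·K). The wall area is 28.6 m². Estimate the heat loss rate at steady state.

Thermal resistances in series:
R_cast iron = L/(kA) = 0.0054/(58.5×28.6) = 3.228×10^-6 K/W
R_calcium silicate = L/(kA) = 0.11/(0.0738×28.6) = 0.05212 K/W
R_outer film = 1/(h_o·A) = 1/(12.2×28.6) = 0.002866 K/W
R_total = 0.05499 K/W
Q = ΔT / R_total = 137 / 0.05499

Q ≈ 2490 W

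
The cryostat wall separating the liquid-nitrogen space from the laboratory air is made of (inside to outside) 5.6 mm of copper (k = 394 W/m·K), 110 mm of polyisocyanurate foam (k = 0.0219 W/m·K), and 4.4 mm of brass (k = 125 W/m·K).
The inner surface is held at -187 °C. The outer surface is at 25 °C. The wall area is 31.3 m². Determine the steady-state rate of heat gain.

Model the wall as resistances in series:
R_copper = L/(kA) = 0.0056/(394×31.3) = 4.541×10^-7 K/W
R_polyisocyanurate foam = L/(kA) = 0.11/(0.0219×31.3) = 0.1605 K/W
R_brass = L/(kA) = 0.0044/(125×31.3) = 1.125×10^-6 K/W
R_total = 0.1605 K/W
Q = ΔT / R_total = 212 / 0.1605

Q ≈ 1320 W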